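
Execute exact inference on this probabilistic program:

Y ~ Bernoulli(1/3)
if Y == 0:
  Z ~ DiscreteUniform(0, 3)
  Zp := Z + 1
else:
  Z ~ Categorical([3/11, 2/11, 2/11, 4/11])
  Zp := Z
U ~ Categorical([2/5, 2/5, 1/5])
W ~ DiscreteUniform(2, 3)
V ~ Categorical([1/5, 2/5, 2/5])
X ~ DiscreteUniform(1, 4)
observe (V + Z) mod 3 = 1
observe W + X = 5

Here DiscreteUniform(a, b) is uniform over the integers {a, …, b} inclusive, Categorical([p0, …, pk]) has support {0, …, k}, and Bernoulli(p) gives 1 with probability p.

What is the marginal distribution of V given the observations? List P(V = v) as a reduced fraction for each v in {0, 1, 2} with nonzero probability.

Enumerate traces; 48 have nonzero weight after conditioning:
  (Y=0, Z=0, U=0, W=2, V=1, X=3) weight 1/300
  (Y=0, Z=0, U=0, W=3, V=1, X=2) weight 1/300
  (Y=0, Z=0, U=1, W=2, V=1, X=3) weight 1/300
  (Y=0, Z=0, U=1, W=3, V=1, X=2) weight 1/300
  (Y=0, Z=0, U=2, W=2, V=1, X=3) weight 1/600
  (Y=0, Z=0, U=2, W=3, V=1, X=2) weight 1/600
  (Y=0, Z=1, U=0, W=2, V=0, X=3) weight 1/600
  (Y=0, Z=1, U=0, W=3, V=0, X=2) weight 1/600
  (Y=0, Z=2, U=0, W=2, V=2, X=3) weight 1/300
  … 39 more
Group by V:
  weight(V=0) = 1/88
  weight(V=1) = 3/55
  weight(V=2) = 1/44
Total weight = 1/88 + 3/55 + 1/44 = 39/440
P(V=0 | obs) = 1/88 / 39/440 = 5/39
P(V=1 | obs) = 3/55 / 39/440 = 8/13
P(V=2 | obs) = 1/44 / 39/440 = 10/39

P(V=0) = 5/39, P(V=1) = 8/13, P(V=2) = 10/39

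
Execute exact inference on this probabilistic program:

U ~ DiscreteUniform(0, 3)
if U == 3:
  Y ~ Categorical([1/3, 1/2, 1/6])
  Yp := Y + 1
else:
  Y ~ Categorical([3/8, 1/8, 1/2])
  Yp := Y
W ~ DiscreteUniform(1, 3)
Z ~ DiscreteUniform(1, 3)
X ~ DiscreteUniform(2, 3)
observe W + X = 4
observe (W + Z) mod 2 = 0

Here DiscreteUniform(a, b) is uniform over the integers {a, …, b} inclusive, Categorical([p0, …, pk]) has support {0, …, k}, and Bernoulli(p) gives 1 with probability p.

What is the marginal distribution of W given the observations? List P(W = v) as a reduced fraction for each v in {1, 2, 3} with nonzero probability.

Enumerate traces; 36 have nonzero weight after conditioning:
  (U=0, Y=0, W=1, Z=1, X=3) weight 1/192
  (U=0, Y=0, W=1, Z=3, X=3) weight 1/192
  (U=0, Y=0, W=2, Z=2, X=2) weight 1/192
  (U=0, Y=1, W=1, Z=1, X=3) weight 1/576
  (U=0, Y=1, W=1, Z=3, X=3) weight 1/576
  (U=0, Y=1, W=2, Z=2, X=2) weight 1/576
  (U=0, Y=2, W=1, Z=1, X=3) weight 1/144
  (U=0, Y=2, W=1, Z=3, X=3) weight 1/144
  … 28 more
Group by W:
  weight(W=1) = 1/9
  weight(W=2) = 1/18
Total weight = 1/9 + 1/18 = 1/6
P(W=1 | obs) = 1/9 / 1/6 = 2/3
P(W=2 | obs) = 1/18 / 1/6 = 1/3

P(W=1) = 2/3, P(W=2) = 1/3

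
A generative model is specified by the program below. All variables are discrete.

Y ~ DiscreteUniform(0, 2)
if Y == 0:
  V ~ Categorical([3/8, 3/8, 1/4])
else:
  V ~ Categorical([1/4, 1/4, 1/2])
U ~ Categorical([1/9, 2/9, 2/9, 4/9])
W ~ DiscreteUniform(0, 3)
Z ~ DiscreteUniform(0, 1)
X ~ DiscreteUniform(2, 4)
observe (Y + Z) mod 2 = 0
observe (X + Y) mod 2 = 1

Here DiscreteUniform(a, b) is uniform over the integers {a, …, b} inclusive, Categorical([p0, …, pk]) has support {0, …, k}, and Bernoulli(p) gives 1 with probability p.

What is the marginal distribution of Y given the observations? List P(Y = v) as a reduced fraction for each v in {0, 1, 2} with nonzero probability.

Enumerate traces; 192 have nonzero weight after conditioning:
  (Y=0, V=0, U=0, W=0, Z=0, X=3) weight 1/1728
  (Y=0, V=0, U=0, W=1, Z=0, X=3) weight 1/1728
  (Y=0, V=0, U=0, W=2, Z=0, X=3) weight 1/1728
  (Y=0, V=0, U=0, W=3, Z=0, X=3) weight 1/1728
  (Y=0, V=0, U=1, W=0, Z=0, X=3) weight 1/864
  (Y=0, V=0, U=1, W=1, Z=0, X=3) weight 1/864
  (Y=0, V=0, U=1, W=2, Z=0, X=3) weight 1/864
  (Y=0, V=0, U=1, W=3, Z=0, X=3) weight 1/864
  (Y=1, V=0, U=0, W=0, Z=1, X=2) weight 1/2592
  (Y=2, V=0, U=0, W=0, Z=0, X=3) weight 1/2592
  … 182 more
Group by Y:
  weight(Y=0) = 1/18
  weight(Y=1) = 1/9
  weight(Y=2) = 1/18
Total weight = 1/18 + 1/9 + 1/18 = 2/9
P(Y=0 | obs) = 1/18 / 2/9 = 1/4
P(Y=1 | obs) = 1/9 / 2/9 = 1/2
P(Y=2 | obs) = 1/18 / 2/9 = 1/4

P(Y=0) = 1/4, P(Y=1) = 1/2, P(Y=2) = 1/4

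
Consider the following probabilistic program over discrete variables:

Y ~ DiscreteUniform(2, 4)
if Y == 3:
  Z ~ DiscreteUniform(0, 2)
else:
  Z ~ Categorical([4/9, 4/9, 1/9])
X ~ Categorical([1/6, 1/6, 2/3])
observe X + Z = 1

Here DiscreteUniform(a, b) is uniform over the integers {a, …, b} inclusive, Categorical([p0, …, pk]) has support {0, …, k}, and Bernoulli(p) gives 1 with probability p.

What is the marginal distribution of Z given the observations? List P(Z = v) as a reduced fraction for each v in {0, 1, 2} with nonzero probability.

P(Z=0) = 1/2, P(Z=1) = 1/2

Enumerate traces; 6 have nonzero weight after conditioning:
  (Y=2, Z=0, X=1) weight 2/81
  (Y=2, Z=1, X=0) weight 2/81
  (Y=3, Z=0, X=1) weight 1/54
  (Y=3, Z=1, X=0) weight 1/54
  (Y=4, Z=0, X=1) weight 2/81
  (Y=4, Z=1, X=0) weight 2/81
Group by Z:
  weight(Z=0) = 11/162
  weight(Z=1) = 11/162
Total weight = 11/162 + 11/162 = 11/81
P(Z=0 | obs) = 11/162 / 11/81 = 1/2
P(Z=1 | obs) = 11/162 / 11/81 = 1/2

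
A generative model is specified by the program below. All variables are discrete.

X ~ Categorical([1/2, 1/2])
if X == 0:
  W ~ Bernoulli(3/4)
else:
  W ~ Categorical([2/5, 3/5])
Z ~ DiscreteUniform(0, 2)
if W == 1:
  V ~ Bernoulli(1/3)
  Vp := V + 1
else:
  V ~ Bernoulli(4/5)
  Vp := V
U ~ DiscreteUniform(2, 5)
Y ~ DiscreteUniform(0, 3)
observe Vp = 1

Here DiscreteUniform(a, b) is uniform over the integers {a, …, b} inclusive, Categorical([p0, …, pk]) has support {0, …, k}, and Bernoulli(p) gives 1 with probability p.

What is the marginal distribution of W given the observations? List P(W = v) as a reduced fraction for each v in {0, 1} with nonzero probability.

Enumerate traces; 192 have nonzero weight after conditioning:
  (X=0, W=0, Z=0, V=1, U=2, Y=0) weight 1/480
  (X=0, W=0, Z=0, V=1, U=2, Y=1) weight 1/480
  (X=0, W=0, Z=0, V=1, U=2, Y=2) weight 1/480
  (X=0, W=0, Z=0, V=1, U=2, Y=3) weight 1/480
  (X=0, W=0, Z=0, V=1, U=3, Y=0) weight 1/480
  (X=0, W=0, Z=0, V=1, U=3, Y=1) weight 1/480
  (X=0, W=0, Z=0, V=1, U=3, Y=2) weight 1/480
  (X=0, W=0, Z=0, V=1, U=3, Y=3) weight 1/480
  (X=0, W=1, Z=0, V=0, U=2, Y=0) weight 1/192
  … 183 more
Group by W:
  weight(W=0) = 13/50
  weight(W=1) = 9/20
Total weight = 13/50 + 9/20 = 71/100
P(W=0 | obs) = 13/50 / 71/100 = 26/71
P(W=1 | obs) = 9/20 / 71/100 = 45/71

P(W=0) = 26/71, P(W=1) = 45/71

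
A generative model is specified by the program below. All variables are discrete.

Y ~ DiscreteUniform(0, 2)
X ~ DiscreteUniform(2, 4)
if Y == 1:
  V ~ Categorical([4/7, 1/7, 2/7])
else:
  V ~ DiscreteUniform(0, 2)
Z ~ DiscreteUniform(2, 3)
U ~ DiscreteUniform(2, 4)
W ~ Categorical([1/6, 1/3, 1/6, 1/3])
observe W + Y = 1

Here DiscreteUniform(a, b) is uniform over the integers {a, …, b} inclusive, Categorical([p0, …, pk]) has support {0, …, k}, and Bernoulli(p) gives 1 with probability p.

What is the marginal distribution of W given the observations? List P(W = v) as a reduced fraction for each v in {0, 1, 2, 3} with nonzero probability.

P(W=0) = 1/3, P(W=1) = 2/3

Enumerate traces; 108 have nonzero weight after conditioning:
  (Y=0, X=2, V=0, Z=2, U=2, W=1) weight 1/486
  (Y=0, X=2, V=0, Z=2, U=3, W=1) weight 1/486
  (Y=0, X=2, V=0, Z=2, U=4, W=1) weight 1/486
  (Y=0, X=2, V=0, Z=3, U=2, W=1) weight 1/486
  (Y=0, X=2, V=0, Z=3, U=3, W=1) weight 1/486
  (Y=0, X=2, V=0, Z=3, U=4, W=1) weight 1/486
  (Y=0, X=2, V=1, Z=2, U=2, W=1) weight 1/486
  (Y=0, X=2, V=1, Z=2, U=3, W=1) weight 1/486
  (Y=1, X=2, V=0, Z=2, U=2, W=0) weight 1/567
  … 99 more
Group by W:
  weight(W=0) = 1/18
  weight(W=1) = 1/9
Total weight = 1/18 + 1/9 = 1/6
P(W=0 | obs) = 1/18 / 1/6 = 1/3
P(W=1 | obs) = 1/9 / 1/6 = 2/3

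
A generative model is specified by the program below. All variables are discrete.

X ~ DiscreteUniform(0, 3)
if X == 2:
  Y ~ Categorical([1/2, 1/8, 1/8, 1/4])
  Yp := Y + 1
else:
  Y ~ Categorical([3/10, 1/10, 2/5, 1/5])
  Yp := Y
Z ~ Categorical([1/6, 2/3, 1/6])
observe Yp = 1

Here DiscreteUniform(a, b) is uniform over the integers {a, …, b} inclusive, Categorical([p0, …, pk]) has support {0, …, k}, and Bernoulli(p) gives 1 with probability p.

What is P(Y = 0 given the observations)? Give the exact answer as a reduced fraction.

Enumerate traces; 12 have nonzero weight after conditioning:
  (X=0, Y=1, Z=0) weight 1/240
  (X=0, Y=1, Z=1) weight 1/60
  (X=0, Y=1, Z=2) weight 1/240
  (X=1, Y=1, Z=0) weight 1/240
  (X=1, Y=1, Z=1) weight 1/60
  (X=1, Y=1, Z=2) weight 1/240
  (X=2, Y=0, Z=0) weight 1/48
  (X=2, Y=0, Z=1) weight 1/12
  … 4 more
Group by Y:
  weight(Y=0) = 1/8
  weight(Y=1) = 3/40
Total weight = 1/8 + 3/40 = 1/5
P(Y=0 | obs) = 1/8 / 1/5 = 5/8
P(Y=1 | obs) = 3/40 / 1/5 = 3/8

P(Y = 0 | obs) = 5/8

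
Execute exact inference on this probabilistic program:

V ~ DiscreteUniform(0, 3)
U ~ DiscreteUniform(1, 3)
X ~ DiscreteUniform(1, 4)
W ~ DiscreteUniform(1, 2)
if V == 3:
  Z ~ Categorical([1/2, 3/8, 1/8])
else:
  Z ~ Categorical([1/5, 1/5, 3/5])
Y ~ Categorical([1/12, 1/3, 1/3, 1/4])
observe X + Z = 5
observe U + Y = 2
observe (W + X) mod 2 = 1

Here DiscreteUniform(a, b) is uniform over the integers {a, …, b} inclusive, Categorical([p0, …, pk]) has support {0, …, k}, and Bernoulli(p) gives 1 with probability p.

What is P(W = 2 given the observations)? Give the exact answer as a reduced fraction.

P(W = 2 | obs) = 77/116

Enumerate traces; 16 have nonzero weight after conditioning:
  (V=0, U=1, X=3, W=2, Z=2, Y=1) weight 1/480
  (V=0, U=1, X=4, W=1, Z=1, Y=1) weight 1/1440
  (V=0, U=2, X=3, W=2, Z=2, Y=0) weight 1/1920
  (V=0, U=2, X=4, W=1, Z=1, Y=0) weight 1/5760
  (V=1, U=1, X=3, W=2, Z=2, Y=1) weight 1/480
  (V=1, U=1, X=4, W=1, Z=1, Y=1) weight 1/1440
  (V=1, U=2, X=3, W=2, Z=2, Y=0) weight 1/1920
  (V=1, U=2, X=4, W=1, Z=1, Y=0) weight 1/5760
  … 8 more
Group by W:
  weight(W=1) = 13/3072
  weight(W=2) = 77/9216
Total weight = 13/3072 + 77/9216 = 29/2304
P(W=1 | obs) = 13/3072 / 29/2304 = 39/116
P(W=2 | obs) = 77/9216 / 29/2304 = 77/116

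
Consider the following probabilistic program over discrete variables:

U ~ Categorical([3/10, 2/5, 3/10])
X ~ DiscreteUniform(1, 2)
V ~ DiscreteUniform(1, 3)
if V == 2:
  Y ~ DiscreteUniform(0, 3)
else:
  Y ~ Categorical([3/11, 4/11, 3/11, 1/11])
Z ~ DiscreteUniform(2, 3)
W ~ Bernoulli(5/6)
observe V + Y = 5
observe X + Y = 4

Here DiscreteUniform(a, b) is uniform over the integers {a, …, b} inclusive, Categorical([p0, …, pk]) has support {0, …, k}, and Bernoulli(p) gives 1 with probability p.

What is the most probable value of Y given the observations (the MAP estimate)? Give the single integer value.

Enumerate traces; 24 have nonzero weight after conditioning:
  (U=0, X=1, V=2, Y=3, Z=2, W=0) weight 1/960
  (U=0, X=1, V=2, Y=3, Z=2, W=1) weight 1/192
  (U=0, X=1, V=2, Y=3, Z=3, W=0) weight 1/960
  (U=0, X=1, V=2, Y=3, Z=3, W=1) weight 1/192
  (U=0, X=2, V=3, Y=2, Z=2, W=0) weight 1/880
  (U=0, X=2, V=3, Y=2, Z=2, W=1) weight 1/176
  (U=0, X=2, V=3, Y=2, Z=3, W=0) weight 1/880
  (U=0, X=2, V=3, Y=2, Z=3, W=1) weight 1/176
  … 16 more
Group by Y:
  weight(Y=2) = 1/22
  weight(Y=3) = 1/24
Total weight = 1/22 + 1/24 = 23/264
P(Y=2 | obs) = 1/22 / 23/264 = 12/23
P(Y=3 | obs) = 1/24 / 23/264 = 11/23
argmax = 2

argmax_v P(Y = v | obs) = 2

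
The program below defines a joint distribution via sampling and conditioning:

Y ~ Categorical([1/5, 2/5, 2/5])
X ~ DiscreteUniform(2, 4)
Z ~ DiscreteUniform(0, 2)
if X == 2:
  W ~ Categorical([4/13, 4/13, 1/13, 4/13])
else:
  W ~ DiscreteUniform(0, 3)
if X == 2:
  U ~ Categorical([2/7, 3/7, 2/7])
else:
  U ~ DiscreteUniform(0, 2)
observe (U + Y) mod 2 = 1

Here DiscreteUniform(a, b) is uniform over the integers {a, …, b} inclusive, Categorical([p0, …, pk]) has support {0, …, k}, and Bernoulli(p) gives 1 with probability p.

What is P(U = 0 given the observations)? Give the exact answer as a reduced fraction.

P(U = 0 | obs) = 40/149

Enumerate traces; 144 have nonzero weight after conditioning:
  (Y=0, X=2, Z=0, W=0, U=1) weight 4/1365
  (Y=0, X=2, Z=0, W=1, U=1) weight 4/1365
  (Y=0, X=2, Z=0, W=2, U=1) weight 1/1365
  (Y=0, X=2, Z=0, W=3, U=1) weight 4/1365
  (Y=0, X=2, Z=1, W=0, U=1) weight 4/1365
  (Y=0, X=2, Z=1, W=1, U=1) weight 4/1365
  (Y=0, X=2, Z=1, W=2, U=1) weight 1/1365
  (Y=0, X=2, Z=1, W=3, U=1) weight 4/1365
  (Y=1, X=2, Z=0, W=0, U=0) weight 16/4095
  (Y=1, X=2, Z=0, W=0, U=2) weight 16/4095
  … 134 more
Group by U:
  weight(U=0) = 8/63
  weight(U=1) = 23/105
  weight(U=2) = 8/63
Total weight = 8/63 + 23/105 + 8/63 = 149/315
P(U=0 | obs) = 8/63 / 149/315 = 40/149
P(U=1 | obs) = 23/105 / 149/315 = 69/149
P(U=2 | obs) = 8/63 / 149/315 = 40/149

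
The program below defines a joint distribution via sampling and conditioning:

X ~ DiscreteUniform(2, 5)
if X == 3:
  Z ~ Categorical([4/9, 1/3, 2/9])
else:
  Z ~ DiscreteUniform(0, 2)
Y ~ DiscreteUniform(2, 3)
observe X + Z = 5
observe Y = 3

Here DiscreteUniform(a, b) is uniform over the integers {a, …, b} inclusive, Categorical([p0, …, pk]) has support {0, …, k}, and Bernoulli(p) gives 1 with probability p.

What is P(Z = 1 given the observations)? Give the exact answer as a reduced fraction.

Enumerate traces; 3 have nonzero weight after conditioning:
  (X=3, Z=2, Y=3) weight 1/36
  (X=4, Z=1, Y=3) weight 1/24
  (X=5, Z=0, Y=3) weight 1/24
Group by Z:
  weight(Z=0) = 1/24
  weight(Z=1) = 1/24
  weight(Z=2) = 1/36
Total weight = 1/24 + 1/24 + 1/36 = 1/9
P(Z=0 | obs) = 1/24 / 1/9 = 3/8
P(Z=1 | obs) = 1/24 / 1/9 = 3/8
P(Z=2 | obs) = 1/36 / 1/9 = 1/4

P(Z = 1 | obs) = 3/8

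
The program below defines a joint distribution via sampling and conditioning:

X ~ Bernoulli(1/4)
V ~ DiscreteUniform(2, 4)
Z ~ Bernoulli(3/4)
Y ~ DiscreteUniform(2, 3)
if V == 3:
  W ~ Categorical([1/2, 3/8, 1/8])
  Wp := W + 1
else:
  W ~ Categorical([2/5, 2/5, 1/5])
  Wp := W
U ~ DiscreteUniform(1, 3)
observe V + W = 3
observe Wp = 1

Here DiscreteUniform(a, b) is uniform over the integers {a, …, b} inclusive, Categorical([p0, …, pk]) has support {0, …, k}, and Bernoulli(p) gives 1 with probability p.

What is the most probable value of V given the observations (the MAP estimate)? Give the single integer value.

argmax_v P(V = v | obs) = 3

Enumerate traces; 48 have nonzero weight after conditioning:
  (X=0, V=2, Z=0, Y=2, W=1, U=1) weight 1/240
  (X=0, V=2, Z=0, Y=2, W=1, U=2) weight 1/240
  (X=0, V=2, Z=0, Y=2, W=1, U=3) weight 1/240
  (X=0, V=2, Z=0, Y=3, W=1, U=1) weight 1/240
  (X=0, V=2, Z=0, Y=3, W=1, U=2) weight 1/240
  (X=0, V=2, Z=0, Y=3, W=1, U=3) weight 1/240
  (X=0, V=2, Z=1, Y=2, W=1, U=1) weight 1/80
  (X=0, V=2, Z=1, Y=2, W=1, U=2) weight 1/80
  (X=0, V=3, Z=0, Y=2, W=0, U=1) weight 1/192
  … 39 more
Group by V:
  weight(V=2) = 2/15
  weight(V=3) = 1/6
Total weight = 2/15 + 1/6 = 3/10
P(V=2 | obs) = 2/15 / 3/10 = 4/9
P(V=3 | obs) = 1/6 / 3/10 = 5/9
argmax = 3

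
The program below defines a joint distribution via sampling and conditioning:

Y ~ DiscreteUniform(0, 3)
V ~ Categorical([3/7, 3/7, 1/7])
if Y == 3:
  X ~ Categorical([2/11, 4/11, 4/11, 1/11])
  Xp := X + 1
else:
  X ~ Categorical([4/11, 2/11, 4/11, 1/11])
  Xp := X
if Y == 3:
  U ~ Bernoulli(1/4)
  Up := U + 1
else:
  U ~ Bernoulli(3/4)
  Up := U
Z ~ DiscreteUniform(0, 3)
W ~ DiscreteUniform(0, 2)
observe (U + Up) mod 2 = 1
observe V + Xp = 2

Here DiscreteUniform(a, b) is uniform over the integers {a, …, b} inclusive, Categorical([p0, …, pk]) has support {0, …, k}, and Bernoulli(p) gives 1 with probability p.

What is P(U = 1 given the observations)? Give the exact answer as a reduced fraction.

P(U = 1 | obs) = 1/4

Enumerate traces; 48 have nonzero weight after conditioning:
  (Y=3, V=0, X=1, U=0, Z=0, W=0) weight 3/1232
  (Y=3, V=0, X=1, U=0, Z=0, W=1) weight 3/1232
  (Y=3, V=0, X=1, U=0, Z=0, W=2) weight 3/1232
  (Y=3, V=0, X=1, U=0, Z=1, W=0) weight 3/1232
  (Y=3, V=0, X=1, U=0, Z=1, W=1) weight 3/1232
  (Y=3, V=0, X=1, U=0, Z=1, W=2) weight 3/1232
  (Y=3, V=0, X=1, U=0, Z=2, W=0) weight 3/1232
  (Y=3, V=0, X=1, U=0, Z=2, W=1) weight 3/1232
  (Y=3, V=0, X=1, U=1, Z=0, W=0) weight 1/1232
  … 39 more
Group by U:
  weight(U=0) = 27/616
  weight(U=1) = 9/616
Total weight = 27/616 + 9/616 = 9/154
P(U=0 | obs) = 27/616 / 9/154 = 3/4
P(U=1 | obs) = 9/616 / 9/154 = 1/4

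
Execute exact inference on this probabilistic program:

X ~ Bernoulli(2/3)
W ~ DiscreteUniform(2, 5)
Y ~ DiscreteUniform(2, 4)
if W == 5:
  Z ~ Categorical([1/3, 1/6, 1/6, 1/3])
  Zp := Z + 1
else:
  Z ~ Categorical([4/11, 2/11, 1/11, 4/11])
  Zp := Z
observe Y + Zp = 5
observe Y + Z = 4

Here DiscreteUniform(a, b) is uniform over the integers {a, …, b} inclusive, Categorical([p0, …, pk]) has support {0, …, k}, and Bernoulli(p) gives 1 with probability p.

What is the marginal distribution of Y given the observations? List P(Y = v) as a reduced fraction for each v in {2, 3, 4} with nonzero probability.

Enumerate traces; 6 have nonzero weight after conditioning:
  (X=0, W=5, Y=2, Z=2) weight 1/216
  (X=0, W=5, Y=3, Z=1) weight 1/216
  (X=0, W=5, Y=4, Z=0) weight 1/108
  (X=1, W=5, Y=2, Z=2) weight 1/108
  (X=1, W=5, Y=3, Z=1) weight 1/108
  (X=1, W=5, Y=4, Z=0) weight 1/54
Group by Y:
  weight(Y=2) = 1/72
  weight(Y=3) = 1/72
  weight(Y=4) = 1/36
Total weight = 1/72 + 1/72 + 1/36 = 1/18
P(Y=2 | obs) = 1/72 / 1/18 = 1/4
P(Y=3 | obs) = 1/72 / 1/18 = 1/4
P(Y=4 | obs) = 1/36 / 1/18 = 1/2

P(Y=2) = 1/4, P(Y=3) = 1/4, P(Y=4) = 1/2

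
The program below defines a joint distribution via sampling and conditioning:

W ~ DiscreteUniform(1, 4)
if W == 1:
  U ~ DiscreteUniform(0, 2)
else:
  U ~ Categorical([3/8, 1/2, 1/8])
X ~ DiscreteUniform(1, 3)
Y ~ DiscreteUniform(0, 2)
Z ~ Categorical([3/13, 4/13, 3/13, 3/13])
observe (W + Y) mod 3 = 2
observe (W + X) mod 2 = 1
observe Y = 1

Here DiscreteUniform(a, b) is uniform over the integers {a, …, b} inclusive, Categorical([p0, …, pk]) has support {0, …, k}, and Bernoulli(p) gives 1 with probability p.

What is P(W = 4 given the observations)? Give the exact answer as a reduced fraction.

P(W = 4 | obs) = 2/3

Enumerate traces; 36 have nonzero weight after conditioning:
  (W=1, U=0, X=2, Y=1, Z=0) weight 1/468
  (W=1, U=0, X=2, Y=1, Z=1) weight 1/351
  (W=1, U=0, X=2, Y=1, Z=2) weight 1/468
  (W=1, U=0, X=2, Y=1, Z=3) weight 1/468
  (W=1, U=1, X=2, Y=1, Z=0) weight 1/468
  (W=1, U=1, X=2, Y=1, Z=1) weight 1/351
  (W=1, U=1, X=2, Y=1, Z=2) weight 1/468
  (W=1, U=1, X=2, Y=1, Z=3) weight 1/468
  (W=4, U=0, X=1, Y=1, Z=0) weight 1/416
  … 27 more
Group by W:
  weight(W=1) = 1/36
  weight(W=4) = 1/18
Total weight = 1/36 + 1/18 = 1/12
P(W=1 | obs) = 1/36 / 1/12 = 1/3
P(W=4 | obs) = 1/18 / 1/12 = 2/3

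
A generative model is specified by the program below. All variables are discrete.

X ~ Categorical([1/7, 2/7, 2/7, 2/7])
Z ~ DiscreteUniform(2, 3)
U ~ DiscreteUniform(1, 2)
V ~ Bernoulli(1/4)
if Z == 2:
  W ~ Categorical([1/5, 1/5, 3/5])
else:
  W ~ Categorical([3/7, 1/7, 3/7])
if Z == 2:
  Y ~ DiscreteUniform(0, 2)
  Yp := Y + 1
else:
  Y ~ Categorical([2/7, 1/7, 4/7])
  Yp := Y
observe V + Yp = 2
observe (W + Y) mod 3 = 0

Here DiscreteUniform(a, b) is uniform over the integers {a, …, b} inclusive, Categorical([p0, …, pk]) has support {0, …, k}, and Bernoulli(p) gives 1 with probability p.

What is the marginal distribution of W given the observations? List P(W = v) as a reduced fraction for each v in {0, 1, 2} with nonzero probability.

P(W=0) = 49/715, P(W=1) = 36/143, P(W=2) = 486/715

Enumerate traces; 32 have nonzero weight after conditioning:
  (X=0, Z=2, U=1, V=0, W=2, Y=1) weight 3/560
  (X=0, Z=2, U=1, V=1, W=0, Y=0) weight 1/1680
  (X=0, Z=2, U=2, V=0, W=2, Y=1) weight 3/560
  (X=0, Z=2, U=2, V=1, W=0, Y=0) weight 1/1680
  (X=0, Z=3, U=1, V=0, W=1, Y=2) weight 3/1372
  (X=0, Z=3, U=1, V=1, W=2, Y=1) weight 3/5488
  (X=0, Z=3, U=2, V=0, W=1, Y=2) weight 3/1372
  (X=0, Z=3, U=2, V=1, W=2, Y=1) weight 3/5488
  … 24 more
Group by W:
  weight(W=0) = 1/120
  weight(W=1) = 3/98
  weight(W=2) = 81/980
Total weight = 1/120 + 3/98 + 81/980 = 143/1176
P(W=0 | obs) = 1/120 / 143/1176 = 49/715
P(W=1 | obs) = 3/98 / 143/1176 = 36/143
P(W=2 | obs) = 81/980 / 143/1176 = 486/715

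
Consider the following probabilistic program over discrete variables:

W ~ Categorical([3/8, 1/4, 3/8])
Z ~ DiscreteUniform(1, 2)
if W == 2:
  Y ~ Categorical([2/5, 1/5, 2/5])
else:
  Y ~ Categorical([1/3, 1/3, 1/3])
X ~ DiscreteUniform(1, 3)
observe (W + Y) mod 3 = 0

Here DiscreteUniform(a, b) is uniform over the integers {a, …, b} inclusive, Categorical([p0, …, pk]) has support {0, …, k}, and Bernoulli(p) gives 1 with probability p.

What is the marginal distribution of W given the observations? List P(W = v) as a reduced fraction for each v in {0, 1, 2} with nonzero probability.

Enumerate traces; 18 have nonzero weight after conditioning:
  (W=0, Z=1, Y=0, X=1) weight 1/48
  (W=0, Z=1, Y=0, X=2) weight 1/48
  (W=0, Z=1, Y=0, X=3) weight 1/48
  (W=0, Z=2, Y=0, X=1) weight 1/48
  (W=0, Z=2, Y=0, X=2) weight 1/48
  (W=0, Z=2, Y=0, X=3) weight 1/48
  (W=1, Z=1, Y=2, X=1) weight 1/72
  (W=1, Z=1, Y=2, X=2) weight 1/72
  (W=2, Z=1, Y=1, X=1) weight 1/80
  … 9 more
Group by W:
  weight(W=0) = 1/8
  weight(W=1) = 1/12
  weight(W=2) = 3/40
Total weight = 1/8 + 1/12 + 3/40 = 17/60
P(W=0 | obs) = 1/8 / 17/60 = 15/34
P(W=1 | obs) = 1/12 / 17/60 = 5/17
P(W=2 | obs) = 3/40 / 17/60 = 9/34

P(W=0) = 15/34, P(W=1) = 5/17, P(W=2) = 9/34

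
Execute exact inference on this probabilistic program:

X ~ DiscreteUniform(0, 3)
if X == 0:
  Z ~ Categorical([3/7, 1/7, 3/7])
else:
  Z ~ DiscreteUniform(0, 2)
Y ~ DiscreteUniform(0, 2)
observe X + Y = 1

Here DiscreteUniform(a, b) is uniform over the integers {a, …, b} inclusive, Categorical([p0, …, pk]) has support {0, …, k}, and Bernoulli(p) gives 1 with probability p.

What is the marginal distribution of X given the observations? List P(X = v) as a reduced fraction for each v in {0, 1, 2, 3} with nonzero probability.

Enumerate traces; 6 have nonzero weight after conditioning:
  (X=0, Z=0, Y=1) weight 1/28
  (X=0, Z=1, Y=1) weight 1/84
  (X=0, Z=2, Y=1) weight 1/28
  (X=1, Z=0, Y=0) weight 1/36
  (X=1, Z=1, Y=0) weight 1/36
  (X=1, Z=2, Y=0) weight 1/36
Group by X:
  weight(X=0) = 1/12
  weight(X=1) = 1/12
Total weight = 1/12 + 1/12 = 1/6
P(X=0 | obs) = 1/12 / 1/6 = 1/2
P(X=1 | obs) = 1/12 / 1/6 = 1/2

P(X=0) = 1/2, P(X=1) = 1/2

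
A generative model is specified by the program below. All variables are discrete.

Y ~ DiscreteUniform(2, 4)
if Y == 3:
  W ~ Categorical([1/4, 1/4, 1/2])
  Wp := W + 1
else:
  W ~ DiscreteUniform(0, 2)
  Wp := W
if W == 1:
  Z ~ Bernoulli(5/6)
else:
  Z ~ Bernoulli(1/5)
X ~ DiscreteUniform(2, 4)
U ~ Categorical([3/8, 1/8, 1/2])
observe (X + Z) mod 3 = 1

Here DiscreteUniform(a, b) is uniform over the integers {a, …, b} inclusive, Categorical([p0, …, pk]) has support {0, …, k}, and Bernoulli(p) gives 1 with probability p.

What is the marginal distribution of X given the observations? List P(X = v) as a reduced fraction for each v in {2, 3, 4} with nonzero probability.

P(X=3) = 85/216, P(X=4) = 131/216

Enumerate traces; 54 have nonzero weight after conditioning:
  (Y=2, W=0, Z=0, X=4, U=0) weight 1/90
  (Y=2, W=0, Z=0, X=4, U=1) weight 1/270
  (Y=2, W=0, Z=0, X=4, U=2) weight 2/135
  (Y=2, W=0, Z=1, X=3, U=0) weight 1/360
  (Y=2, W=0, Z=1, X=3, U=1) weight 1/1080
  (Y=2, W=0, Z=1, X=3, U=2) weight 1/270
  (Y=2, W=1, Z=0, X=4, U=0) weight 1/432
  (Y=2, W=1, Z=0, X=4, U=1) weight 1/1296
  … 46 more
Group by X:
  weight(X=3) = 85/648
  weight(X=4) = 131/648
Total weight = 85/648 + 131/648 = 1/3
P(X=3 | obs) = 85/648 / 1/3 = 85/216
P(X=4 | obs) = 131/648 / 1/3 = 131/216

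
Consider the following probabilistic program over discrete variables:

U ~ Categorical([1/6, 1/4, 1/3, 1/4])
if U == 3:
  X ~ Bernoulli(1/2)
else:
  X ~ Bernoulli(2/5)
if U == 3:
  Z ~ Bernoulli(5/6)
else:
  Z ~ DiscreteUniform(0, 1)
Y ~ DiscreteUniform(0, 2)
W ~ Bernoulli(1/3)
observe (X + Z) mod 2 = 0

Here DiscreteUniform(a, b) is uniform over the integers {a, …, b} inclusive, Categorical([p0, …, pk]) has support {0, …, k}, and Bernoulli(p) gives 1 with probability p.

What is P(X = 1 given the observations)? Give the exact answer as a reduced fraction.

P(X = 1 | obs) = 61/120

Enumerate traces; 48 have nonzero weight after conditioning:
  (U=0, X=0, Z=0, Y=0, W=0) weight 1/90
  (U=0, X=0, Z=0, Y=0, W=1) weight 1/180
  (U=0, X=0, Z=0, Y=1, W=0) weight 1/90
  (U=0, X=0, Z=0, Y=1, W=1) weight 1/180
  (U=0, X=0, Z=0, Y=2, W=0) weight 1/90
  (U=0, X=0, Z=0, Y=2, W=1) weight 1/180
  (U=0, X=1, Z=1, Y=0, W=0) weight 1/135
  (U=0, X=1, Z=1, Y=0, W=1) weight 1/270
  … 40 more
Group by X:
  weight(X=0) = 59/240
  weight(X=1) = 61/240
Total weight = 59/240 + 61/240 = 1/2
P(X=0 | obs) = 59/240 / 1/2 = 59/120
P(X=1 | obs) = 61/240 / 1/2 = 61/120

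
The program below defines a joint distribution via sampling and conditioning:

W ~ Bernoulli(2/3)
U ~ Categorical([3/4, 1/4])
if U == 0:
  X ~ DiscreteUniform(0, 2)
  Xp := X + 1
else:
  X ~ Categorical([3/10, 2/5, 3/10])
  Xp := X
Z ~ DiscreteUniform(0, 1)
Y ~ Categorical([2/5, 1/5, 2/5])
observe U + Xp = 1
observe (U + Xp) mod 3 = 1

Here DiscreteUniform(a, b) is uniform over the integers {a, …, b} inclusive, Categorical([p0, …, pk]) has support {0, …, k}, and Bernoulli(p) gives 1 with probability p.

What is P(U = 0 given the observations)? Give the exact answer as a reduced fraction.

P(U = 0 | obs) = 10/13

Enumerate traces; 24 have nonzero weight after conditioning:
  (W=0, U=0, X=0, Z=0, Y=0) weight 1/60
  (W=0, U=0, X=0, Z=0, Y=1) weight 1/120
  (W=0, U=0, X=0, Z=0, Y=2) weight 1/60
  (W=0, U=0, X=0, Z=1, Y=0) weight 1/60
  (W=0, U=0, X=0, Z=1, Y=1) weight 1/120
  (W=0, U=0, X=0, Z=1, Y=2) weight 1/60
  (W=0, U=1, X=0, Z=0, Y=0) weight 1/200
  (W=0, U=1, X=0, Z=0, Y=1) weight 1/400
  … 16 more
Group by U:
  weight(U=0) = 1/4
  weight(U=1) = 3/40
Total weight = 1/4 + 3/40 = 13/40
P(U=0 | obs) = 1/4 / 13/40 = 10/13
P(U=1 | obs) = 3/40 / 13/40 = 3/13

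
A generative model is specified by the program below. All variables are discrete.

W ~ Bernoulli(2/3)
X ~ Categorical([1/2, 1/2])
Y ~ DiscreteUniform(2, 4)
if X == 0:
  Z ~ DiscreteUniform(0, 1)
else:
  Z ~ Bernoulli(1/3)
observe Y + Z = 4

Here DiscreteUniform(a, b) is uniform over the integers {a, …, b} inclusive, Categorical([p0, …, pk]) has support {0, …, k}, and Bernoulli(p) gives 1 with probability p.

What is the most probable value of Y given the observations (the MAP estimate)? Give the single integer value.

Enumerate traces; 8 have nonzero weight after conditioning:
  (W=0, X=0, Y=3, Z=1) weight 1/36
  (W=0, X=0, Y=4, Z=0) weight 1/36
  (W=0, X=1, Y=3, Z=1) weight 1/54
  (W=0, X=1, Y=4, Z=0) weight 1/27
  (W=1, X=0, Y=3, Z=1) weight 1/18
  (W=1, X=0, Y=4, Z=0) weight 1/18
  (W=1, X=1, Y=3, Z=1) weight 1/27
  (W=1, X=1, Y=4, Z=0) weight 2/27
Group by Y:
  weight(Y=3) = 5/36
  weight(Y=4) = 7/36
Total weight = 5/36 + 7/36 = 1/3
P(Y=3 | obs) = 5/36 / 1/3 = 5/12
P(Y=4 | obs) = 7/36 / 1/3 = 7/12
argmax = 4

argmax_v P(Y = v | obs) = 4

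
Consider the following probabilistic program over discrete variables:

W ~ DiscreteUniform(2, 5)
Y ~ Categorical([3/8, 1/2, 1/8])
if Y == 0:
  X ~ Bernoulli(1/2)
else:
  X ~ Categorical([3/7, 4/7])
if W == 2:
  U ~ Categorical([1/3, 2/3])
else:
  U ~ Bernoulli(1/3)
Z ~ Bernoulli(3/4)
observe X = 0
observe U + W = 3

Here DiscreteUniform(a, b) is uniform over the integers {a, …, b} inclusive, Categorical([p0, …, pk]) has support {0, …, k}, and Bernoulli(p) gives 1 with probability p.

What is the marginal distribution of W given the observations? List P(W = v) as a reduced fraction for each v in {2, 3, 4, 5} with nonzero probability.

P(W=2) = 1/2, P(W=3) = 1/2

Enumerate traces; 12 have nonzero weight after conditioning:
  (W=2, Y=0, X=0, U=1, Z=0) weight 1/128
  (W=2, Y=0, X=0, U=1, Z=1) weight 3/128
  (W=2, Y=1, X=0, U=1, Z=0) weight 1/112
  (W=2, Y=1, X=0, U=1, Z=1) weight 3/112
  (W=2, Y=2, X=0, U=1, Z=0) weight 1/448
  (W=2, Y=2, X=0, U=1, Z=1) weight 3/448
  (W=3, Y=0, X=0, U=0, Z=0) weight 1/128
  (W=3, Y=0, X=0, U=0, Z=1) weight 3/128
  … 4 more
Group by W:
  weight(W=2) = 17/224
  weight(W=3) = 17/224
Total weight = 17/224 + 17/224 = 17/112
P(W=2 | obs) = 17/224 / 17/112 = 1/2
P(W=3 | obs) = 17/224 / 17/112 = 1/2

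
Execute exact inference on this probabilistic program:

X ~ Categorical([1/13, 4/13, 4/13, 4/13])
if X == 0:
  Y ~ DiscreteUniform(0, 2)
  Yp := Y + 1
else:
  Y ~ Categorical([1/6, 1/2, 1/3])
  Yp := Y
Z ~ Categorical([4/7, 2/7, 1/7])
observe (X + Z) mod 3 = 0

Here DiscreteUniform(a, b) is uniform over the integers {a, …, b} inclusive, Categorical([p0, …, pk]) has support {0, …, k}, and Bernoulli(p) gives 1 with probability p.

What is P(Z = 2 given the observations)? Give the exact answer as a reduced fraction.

Enumerate traces; 12 have nonzero weight after conditioning:
  (X=0, Y=0, Z=0) weight 4/273
  (X=0, Y=1, Z=0) weight 4/273
  (X=0, Y=2, Z=0) weight 4/273
  (X=1, Y=0, Z=2) weight 2/273
  (X=1, Y=1, Z=2) weight 2/91
  (X=1, Y=2, Z=2) weight 4/273
  (X=2, Y=0, Z=1) weight 4/273
  (X=2, Y=1, Z=1) weight 4/91
  … 4 more
Group by Z:
  weight(Z=0) = 20/91
  weight(Z=1) = 8/91
  weight(Z=2) = 4/91
Total weight = 20/91 + 8/91 + 4/91 = 32/91
P(Z=0 | obs) = 20/91 / 32/91 = 5/8
P(Z=1 | obs) = 8/91 / 32/91 = 1/4
P(Z=2 | obs) = 4/91 / 32/91 = 1/8

P(Z = 2 | obs) = 1/8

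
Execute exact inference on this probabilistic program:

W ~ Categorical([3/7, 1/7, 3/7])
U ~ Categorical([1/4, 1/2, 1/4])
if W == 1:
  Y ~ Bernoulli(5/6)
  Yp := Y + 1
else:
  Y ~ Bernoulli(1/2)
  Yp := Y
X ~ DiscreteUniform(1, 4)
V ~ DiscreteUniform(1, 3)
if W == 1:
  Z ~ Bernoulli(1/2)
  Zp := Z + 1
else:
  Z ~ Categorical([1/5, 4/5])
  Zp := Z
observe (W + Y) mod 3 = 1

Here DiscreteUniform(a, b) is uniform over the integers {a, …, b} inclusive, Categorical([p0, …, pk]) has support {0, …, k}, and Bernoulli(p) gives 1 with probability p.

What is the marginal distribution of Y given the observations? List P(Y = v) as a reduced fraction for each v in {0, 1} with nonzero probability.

P(Y=0) = 1/10, P(Y=1) = 9/10

Enumerate traces; 144 have nonzero weight after conditioning:
  (W=0, U=0, Y=1, X=1, V=1, Z=0) weight 1/1120
  (W=0, U=0, Y=1, X=1, V=1, Z=1) weight 1/280
  (W=0, U=0, Y=1, X=1, V=2, Z=0) weight 1/1120
  (W=0, U=0, Y=1, X=1, V=2, Z=1) weight 1/280
  (W=0, U=0, Y=1, X=1, V=3, Z=0) weight 1/1120
  (W=0, U=0, Y=1, X=1, V=3, Z=1) weight 1/280
  (W=0, U=0, Y=1, X=2, V=1, Z=0) weight 1/1120
  (W=0, U=0, Y=1, X=2, V=1, Z=1) weight 1/280
  (W=1, U=0, Y=0, X=1, V=1, Z=0) weight 1/4032
  … 135 more
Group by Y:
  weight(Y=0) = 1/42
  weight(Y=1) = 3/14
Total weight = 1/42 + 3/14 = 5/21
P(Y=0 | obs) = 1/42 / 5/21 = 1/10
P(Y=1 | obs) = 3/14 / 5/21 = 9/10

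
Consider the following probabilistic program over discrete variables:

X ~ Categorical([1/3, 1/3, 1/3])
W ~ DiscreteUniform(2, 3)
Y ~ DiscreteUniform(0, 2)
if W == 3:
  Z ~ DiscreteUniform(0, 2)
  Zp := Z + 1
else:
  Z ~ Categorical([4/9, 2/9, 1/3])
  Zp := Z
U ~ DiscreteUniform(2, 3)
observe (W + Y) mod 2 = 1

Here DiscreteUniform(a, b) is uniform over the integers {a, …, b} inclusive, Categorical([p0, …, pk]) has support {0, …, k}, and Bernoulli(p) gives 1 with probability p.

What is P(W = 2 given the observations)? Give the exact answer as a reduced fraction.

Enumerate traces; 54 have nonzero weight after conditioning:
  (X=0, W=2, Y=1, Z=0, U=2) weight 1/81
  (X=0, W=2, Y=1, Z=0, U=3) weight 1/81
  (X=0, W=2, Y=1, Z=1, U=2) weight 1/162
  (X=0, W=2, Y=1, Z=1, U=3) weight 1/162
  (X=0, W=2, Y=1, Z=2, U=2) weight 1/108
  (X=0, W=2, Y=1, Z=2, U=3) weight 1/108
  (X=0, W=3, Y=0, Z=0, U=2) weight 1/108
  (X=0, W=3, Y=0, Z=0, U=3) weight 1/108
  … 46 more
Group by W:
  weight(W=2) = 1/6
  weight(W=3) = 1/3
Total weight = 1/6 + 1/3 = 1/2
P(W=2 | obs) = 1/6 / 1/2 = 1/3
P(W=3 | obs) = 1/3 / 1/2 = 2/3

P(W = 2 | obs) = 1/3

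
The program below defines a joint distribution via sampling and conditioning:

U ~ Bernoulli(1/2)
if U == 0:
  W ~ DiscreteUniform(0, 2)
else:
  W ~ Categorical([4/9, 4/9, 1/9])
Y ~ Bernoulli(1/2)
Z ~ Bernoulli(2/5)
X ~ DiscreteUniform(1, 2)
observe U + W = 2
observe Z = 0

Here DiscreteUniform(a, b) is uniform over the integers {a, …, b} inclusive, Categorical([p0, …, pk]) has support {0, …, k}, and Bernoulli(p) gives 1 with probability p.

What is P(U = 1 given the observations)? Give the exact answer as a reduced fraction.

Enumerate traces; 8 have nonzero weight after conditioning:
  (U=0, W=2, Y=0, Z=0, X=1) weight 1/40
  (U=0, W=2, Y=0, Z=0, X=2) weight 1/40
  (U=0, W=2, Y=1, Z=0, X=1) weight 1/40
  (U=0, W=2, Y=1, Z=0, X=2) weight 1/40
  (U=1, W=1, Y=0, Z=0, X=1) weight 1/30
  (U=1, W=1, Y=0, Z=0, X=2) weight 1/30
  (U=1, W=1, Y=1, Z=0, X=1) weight 1/30
  (U=1, W=1, Y=1, Z=0, X=2) weight 1/30
Group by U:
  weight(U=0) = 1/10
  weight(U=1) = 2/15
Total weight = 1/10 + 2/15 = 7/30
P(U=0 | obs) = 1/10 / 7/30 = 3/7
P(U=1 | obs) = 2/15 / 7/30 = 4/7

P(U = 1 | obs) = 4/7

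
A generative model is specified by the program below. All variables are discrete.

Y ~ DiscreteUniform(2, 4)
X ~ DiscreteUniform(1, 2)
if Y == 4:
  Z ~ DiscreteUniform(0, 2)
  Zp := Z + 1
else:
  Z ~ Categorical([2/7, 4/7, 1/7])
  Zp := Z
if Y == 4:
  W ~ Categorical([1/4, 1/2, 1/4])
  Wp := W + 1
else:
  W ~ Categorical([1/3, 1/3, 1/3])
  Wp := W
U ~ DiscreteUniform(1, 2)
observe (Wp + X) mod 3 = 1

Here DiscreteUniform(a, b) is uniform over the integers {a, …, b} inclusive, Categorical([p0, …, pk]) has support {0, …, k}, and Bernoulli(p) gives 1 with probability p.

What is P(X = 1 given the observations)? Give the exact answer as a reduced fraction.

Enumerate traces; 36 have nonzero weight after conditioning:
  (Y=2, X=1, Z=0, W=0, U=1) weight 1/126
  (Y=2, X=1, Z=0, W=0, U=2) weight 1/126
  (Y=2, X=1, Z=1, W=0, U=1) weight 1/63
  (Y=2, X=1, Z=1, W=0, U=2) weight 1/63
  (Y=2, X=1, Z=2, W=0, U=1) weight 1/252
  (Y=2, X=1, Z=2, W=0, U=2) weight 1/252
  (Y=2, X=2, Z=0, W=2, U=1) weight 1/126
  (Y=2, X=2, Z=0, W=2, U=2) weight 1/126
  … 28 more
Group by X:
  weight(X=1) = 11/72
  weight(X=2) = 7/36
Total weight = 11/72 + 7/36 = 25/72
P(X=1 | obs) = 11/72 / 25/72 = 11/25
P(X=2 | obs) = 7/36 / 25/72 = 14/25

P(X = 1 | obs) = 11/25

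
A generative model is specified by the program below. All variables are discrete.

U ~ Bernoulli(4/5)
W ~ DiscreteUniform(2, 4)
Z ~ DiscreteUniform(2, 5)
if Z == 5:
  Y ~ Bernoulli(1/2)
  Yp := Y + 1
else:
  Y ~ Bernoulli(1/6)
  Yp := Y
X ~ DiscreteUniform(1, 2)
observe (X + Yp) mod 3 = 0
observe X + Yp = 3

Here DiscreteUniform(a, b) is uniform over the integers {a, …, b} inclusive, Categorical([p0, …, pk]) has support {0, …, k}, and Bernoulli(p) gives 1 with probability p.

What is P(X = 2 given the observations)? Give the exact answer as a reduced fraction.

P(X = 2 | obs) = 2/3

Enumerate traces; 30 have nonzero weight after conditioning:
  (U=0, W=2, Z=2, Y=1, X=2) weight 1/720
  (U=0, W=2, Z=3, Y=1, X=2) weight 1/720
  (U=0, W=2, Z=4, Y=1, X=2) weight 1/720
  (U=0, W=2, Z=5, Y=0, X=2) weight 1/240
  (U=0, W=2, Z=5, Y=1, X=1) weight 1/240
  (U=0, W=3, Z=2, Y=1, X=2) weight 1/720
  (U=0, W=3, Z=3, Y=1, X=2) weight 1/720
  (U=0, W=3, Z=4, Y=1, X=2) weight 1/720
  … 22 more
Group by X:
  weight(X=1) = 1/16
  weight(X=2) = 1/8
Total weight = 1/16 + 1/8 = 3/16
P(X=1 | obs) = 1/16 / 3/16 = 1/3
P(X=2 | obs) = 1/8 / 3/16 = 2/3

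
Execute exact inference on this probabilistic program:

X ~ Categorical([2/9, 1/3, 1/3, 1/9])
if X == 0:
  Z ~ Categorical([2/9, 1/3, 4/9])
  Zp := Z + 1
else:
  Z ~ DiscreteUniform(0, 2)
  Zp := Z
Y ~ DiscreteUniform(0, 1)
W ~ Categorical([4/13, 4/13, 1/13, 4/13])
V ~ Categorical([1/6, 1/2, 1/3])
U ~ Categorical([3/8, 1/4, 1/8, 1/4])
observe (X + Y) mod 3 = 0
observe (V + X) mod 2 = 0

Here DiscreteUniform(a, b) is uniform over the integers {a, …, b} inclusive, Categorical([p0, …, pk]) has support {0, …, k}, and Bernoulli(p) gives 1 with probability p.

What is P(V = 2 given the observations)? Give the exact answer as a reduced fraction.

Enumerate traces; 240 have nonzero weight after conditioning:
  (X=0, Z=0, Y=0, W=0, V=0, U=0) weight 1/2106
  (X=0, Z=0, Y=0, W=0, V=0, U=1) weight 1/3159
  (X=0, Z=0, Y=0, W=0, V=0, U=2) weight 1/6318
  (X=0, Z=0, Y=0, W=0, V=0, U=3) weight 1/3159
  (X=0, Z=0, Y=0, W=0, V=2, U=0) weight 1/1053
  (X=0, Z=0, Y=0, W=0, V=2, U=1) weight 2/3159
  (X=0, Z=0, Y=0, W=0, V=2, U=2) weight 1/3159
  (X=0, Z=0, Y=0, W=0, V=2, U=3) weight 2/3159
  (X=3, Z=0, Y=0, W=0, V=1, U=0) weight 1/936
  … 231 more
Group by V:
  weight(V=0) = 5/108
  weight(V=1) = 1/36
  weight(V=2) = 5/54
Total weight = 5/108 + 1/36 + 5/54 = 1/6
P(V=0 | obs) = 5/108 / 1/6 = 5/18
P(V=1 | obs) = 1/36 / 1/6 = 1/6
P(V=2 | obs) = 5/54 / 1/6 = 5/9

P(V = 2 | obs) = 5/9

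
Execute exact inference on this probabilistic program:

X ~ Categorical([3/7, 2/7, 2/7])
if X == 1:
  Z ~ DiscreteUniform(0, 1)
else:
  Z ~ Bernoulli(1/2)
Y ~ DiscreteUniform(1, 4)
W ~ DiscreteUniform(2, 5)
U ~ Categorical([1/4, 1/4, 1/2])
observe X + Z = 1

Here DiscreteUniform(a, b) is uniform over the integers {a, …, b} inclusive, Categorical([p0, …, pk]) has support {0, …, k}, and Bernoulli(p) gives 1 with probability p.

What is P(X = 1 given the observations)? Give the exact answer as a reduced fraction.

P(X = 1 | obs) = 2/5

Enumerate traces; 96 have nonzero weight after conditioning:
  (X=0, Z=1, Y=1, W=2, U=0) weight 3/896
  (X=0, Z=1, Y=1, W=2, U=1) weight 3/896
  (X=0, Z=1, Y=1, W=2, U=2) weight 3/448
  (X=0, Z=1, Y=1, W=3, U=0) weight 3/896
  (X=0, Z=1, Y=1, W=3, U=1) weight 3/896
  (X=0, Z=1, Y=1, W=3, U=2) weight 3/448
  (X=0, Z=1, Y=1, W=4, U=0) weight 3/896
  (X=0, Z=1, Y=1, W=4, U=1) weight 3/896
  (X=1, Z=0, Y=1, W=2, U=0) weight 1/448
  … 87 more
Group by X:
  weight(X=0) = 3/14
  weight(X=1) = 1/7
Total weight = 3/14 + 1/7 = 5/14
P(X=0 | obs) = 3/14 / 5/14 = 3/5
P(X=1 | obs) = 1/7 / 5/14 = 2/5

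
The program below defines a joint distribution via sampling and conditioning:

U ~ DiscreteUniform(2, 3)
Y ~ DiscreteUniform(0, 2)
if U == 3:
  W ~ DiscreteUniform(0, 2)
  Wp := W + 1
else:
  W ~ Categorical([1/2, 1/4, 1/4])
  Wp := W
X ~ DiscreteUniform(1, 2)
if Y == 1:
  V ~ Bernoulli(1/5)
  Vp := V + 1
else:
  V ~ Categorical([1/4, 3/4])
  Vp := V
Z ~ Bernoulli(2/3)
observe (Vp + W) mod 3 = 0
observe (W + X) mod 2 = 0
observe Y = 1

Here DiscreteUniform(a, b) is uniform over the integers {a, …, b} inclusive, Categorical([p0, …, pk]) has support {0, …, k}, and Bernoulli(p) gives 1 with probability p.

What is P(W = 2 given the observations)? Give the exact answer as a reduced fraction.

Enumerate traces; 8 have nonzero weight after conditioning:
  (U=2, Y=1, W=1, X=1, V=1, Z=0) weight 1/720
  (U=2, Y=1, W=1, X=1, V=1, Z=1) weight 1/360
  (U=2, Y=1, W=2, X=2, V=0, Z=0) weight 1/180
  (U=2, Y=1, W=2, X=2, V=0, Z=1) weight 1/90
  (U=3, Y=1, W=1, X=1, V=1, Z=0) weight 1/540
  (U=3, Y=1, W=1, X=1, V=1, Z=1) weight 1/270
  (U=3, Y=1, W=2, X=2, V=0, Z=0) weight 1/135
  (U=3, Y=1, W=2, X=2, V=0, Z=1) weight 2/135
Group by W:
  weight(W=1) = 7/720
  weight(W=2) = 7/180
Total weight = 7/720 + 7/180 = 7/144
P(W=1 | obs) = 7/720 / 7/144 = 1/5
P(W=2 | obs) = 7/180 / 7/144 = 4/5

P(W = 2 | obs) = 4/5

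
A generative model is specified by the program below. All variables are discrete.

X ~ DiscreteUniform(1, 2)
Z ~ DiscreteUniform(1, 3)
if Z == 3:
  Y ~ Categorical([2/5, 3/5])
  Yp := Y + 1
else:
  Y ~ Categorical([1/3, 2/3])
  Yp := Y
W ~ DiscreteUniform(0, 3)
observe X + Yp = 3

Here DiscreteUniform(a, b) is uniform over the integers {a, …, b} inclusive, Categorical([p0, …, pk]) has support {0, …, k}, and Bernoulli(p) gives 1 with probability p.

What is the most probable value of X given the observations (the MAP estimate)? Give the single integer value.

Enumerate traces; 16 have nonzero weight after conditioning:
  (X=1, Z=3, Y=1, W=0) weight 1/40
  (X=1, Z=3, Y=1, W=1) weight 1/40
  (X=1, Z=3, Y=1, W=2) weight 1/40
  (X=1, Z=3, Y=1, W=3) weight 1/40
  (X=2, Z=1, Y=1, W=0) weight 1/36
  (X=2, Z=1, Y=1, W=1) weight 1/36
  (X=2, Z=1, Y=1, W=2) weight 1/36
  (X=2, Z=1, Y=1, W=3) weight 1/36
  … 8 more
Group by X:
  weight(X=1) = 1/10
  weight(X=2) = 13/45
Total weight = 1/10 + 13/45 = 7/18
P(X=1 | obs) = 1/10 / 7/18 = 9/35
P(X=2 | obs) = 13/45 / 7/18 = 26/35
argmax = 2

argmax_v P(X = v | obs) = 2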